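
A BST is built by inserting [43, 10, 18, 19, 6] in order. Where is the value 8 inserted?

Starting tree (level order): [43, 10, None, 6, 18, None, None, None, 19]
Insertion path: 43 -> 10 -> 6
Result: insert 8 as right child of 6
Final tree (level order): [43, 10, None, 6, 18, None, 8, None, 19]


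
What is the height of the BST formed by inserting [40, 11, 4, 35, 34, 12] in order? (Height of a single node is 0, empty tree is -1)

Insertion order: [40, 11, 4, 35, 34, 12]
Tree (level-order array): [40, 11, None, 4, 35, None, None, 34, None, 12]
Compute height bottom-up (empty subtree = -1):
  height(4) = 1 + max(-1, -1) = 0
  height(12) = 1 + max(-1, -1) = 0
  height(34) = 1 + max(0, -1) = 1
  height(35) = 1 + max(1, -1) = 2
  height(11) = 1 + max(0, 2) = 3
  height(40) = 1 + max(3, -1) = 4
Height = 4


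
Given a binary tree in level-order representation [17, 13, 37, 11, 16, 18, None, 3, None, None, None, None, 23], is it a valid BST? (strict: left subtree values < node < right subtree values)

Level-order array: [17, 13, 37, 11, 16, 18, None, 3, None, None, None, None, 23]
Validate using subtree bounds (lo, hi): at each node, require lo < value < hi,
then recurse left with hi=value and right with lo=value.
Preorder trace (stopping at first violation):
  at node 17 with bounds (-inf, +inf): OK
  at node 13 with bounds (-inf, 17): OK
  at node 11 with bounds (-inf, 13): OK
  at node 3 with bounds (-inf, 11): OK
  at node 16 with bounds (13, 17): OK
  at node 37 with bounds (17, +inf): OK
  at node 18 with bounds (17, 37): OK
  at node 23 with bounds (18, 37): OK
No violation found at any node.
Result: Valid BST


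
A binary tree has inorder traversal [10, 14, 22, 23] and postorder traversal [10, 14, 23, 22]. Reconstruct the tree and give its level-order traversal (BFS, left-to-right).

Inorder:   [10, 14, 22, 23]
Postorder: [10, 14, 23, 22]
Algorithm: postorder visits root last, so walk postorder right-to-left;
each value is the root of the current inorder slice — split it at that
value, recurse on the right subtree first, then the left.
Recursive splits:
  root=22; inorder splits into left=[10, 14], right=[23]
  root=23; inorder splits into left=[], right=[]
  root=14; inorder splits into left=[10], right=[]
  root=10; inorder splits into left=[], right=[]
Reconstructed level-order: [22, 14, 23, 10]


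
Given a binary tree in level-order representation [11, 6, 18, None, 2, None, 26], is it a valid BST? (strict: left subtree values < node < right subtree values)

Level-order array: [11, 6, 18, None, 2, None, 26]
Validate using subtree bounds (lo, hi): at each node, require lo < value < hi,
then recurse left with hi=value and right with lo=value.
Preorder trace (stopping at first violation):
  at node 11 with bounds (-inf, +inf): OK
  at node 6 with bounds (-inf, 11): OK
  at node 2 with bounds (6, 11): VIOLATION
Node 2 violates its bound: not (6 < 2 < 11).
Result: Not a valid BST


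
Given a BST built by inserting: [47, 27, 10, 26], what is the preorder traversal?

Tree insertion order: [47, 27, 10, 26]
Tree (level-order array): [47, 27, None, 10, None, None, 26]
Preorder traversal: [47, 27, 10, 26]


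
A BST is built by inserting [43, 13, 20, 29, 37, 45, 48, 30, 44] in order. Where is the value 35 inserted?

Starting tree (level order): [43, 13, 45, None, 20, 44, 48, None, 29, None, None, None, None, None, 37, 30]
Insertion path: 43 -> 13 -> 20 -> 29 -> 37 -> 30
Result: insert 35 as right child of 30
Final tree (level order): [43, 13, 45, None, 20, 44, 48, None, 29, None, None, None, None, None, 37, 30, None, None, 35]


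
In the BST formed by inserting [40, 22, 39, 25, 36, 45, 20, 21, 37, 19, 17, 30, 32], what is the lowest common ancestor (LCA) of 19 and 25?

Tree insertion order: [40, 22, 39, 25, 36, 45, 20, 21, 37, 19, 17, 30, 32]
Tree (level-order array): [40, 22, 45, 20, 39, None, None, 19, 21, 25, None, 17, None, None, None, None, 36, None, None, 30, 37, None, 32]
In a BST, the LCA of p=19, q=25 is the first node v on the
root-to-leaf path with p <= v <= q (go left if both < v, right if both > v).
Walk from root:
  at 40: both 19 and 25 < 40, go left
  at 22: 19 <= 22 <= 25, this is the LCA
LCA = 22


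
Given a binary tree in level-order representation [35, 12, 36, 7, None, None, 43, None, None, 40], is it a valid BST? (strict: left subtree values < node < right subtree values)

Level-order array: [35, 12, 36, 7, None, None, 43, None, None, 40]
Validate using subtree bounds (lo, hi): at each node, require lo < value < hi,
then recurse left with hi=value and right with lo=value.
Preorder trace (stopping at first violation):
  at node 35 with bounds (-inf, +inf): OK
  at node 12 with bounds (-inf, 35): OK
  at node 7 with bounds (-inf, 12): OK
  at node 36 with bounds (35, +inf): OK
  at node 43 with bounds (36, +inf): OK
  at node 40 with bounds (36, 43): OK
No violation found at any node.
Result: Valid BST


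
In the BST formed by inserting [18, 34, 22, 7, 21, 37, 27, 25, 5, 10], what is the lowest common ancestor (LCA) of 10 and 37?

Tree insertion order: [18, 34, 22, 7, 21, 37, 27, 25, 5, 10]
Tree (level-order array): [18, 7, 34, 5, 10, 22, 37, None, None, None, None, 21, 27, None, None, None, None, 25]
In a BST, the LCA of p=10, q=37 is the first node v on the
root-to-leaf path with p <= v <= q (go left if both < v, right if both > v).
Walk from root:
  at 18: 10 <= 18 <= 37, this is the LCA
LCA = 18


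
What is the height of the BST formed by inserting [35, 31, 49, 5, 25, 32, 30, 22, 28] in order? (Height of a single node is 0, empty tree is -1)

Insertion order: [35, 31, 49, 5, 25, 32, 30, 22, 28]
Tree (level-order array): [35, 31, 49, 5, 32, None, None, None, 25, None, None, 22, 30, None, None, 28]
Compute height bottom-up (empty subtree = -1):
  height(22) = 1 + max(-1, -1) = 0
  height(28) = 1 + max(-1, -1) = 0
  height(30) = 1 + max(0, -1) = 1
  height(25) = 1 + max(0, 1) = 2
  height(5) = 1 + max(-1, 2) = 3
  height(32) = 1 + max(-1, -1) = 0
  height(31) = 1 + max(3, 0) = 4
  height(49) = 1 + max(-1, -1) = 0
  height(35) = 1 + max(4, 0) = 5
Height = 5


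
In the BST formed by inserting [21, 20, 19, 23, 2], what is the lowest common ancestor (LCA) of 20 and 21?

Tree insertion order: [21, 20, 19, 23, 2]
Tree (level-order array): [21, 20, 23, 19, None, None, None, 2]
In a BST, the LCA of p=20, q=21 is the first node v on the
root-to-leaf path with p <= v <= q (go left if both < v, right if both > v).
Walk from root:
  at 21: 20 <= 21 <= 21, this is the LCA
LCA = 21


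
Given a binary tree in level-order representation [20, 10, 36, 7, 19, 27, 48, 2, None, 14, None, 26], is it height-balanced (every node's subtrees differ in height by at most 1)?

Tree (level-order array): [20, 10, 36, 7, 19, 27, 48, 2, None, 14, None, 26]
Definition: a tree is height-balanced if, at every node, |h(left) - h(right)| <= 1 (empty subtree has height -1).
Bottom-up per-node check:
  node 2: h_left=-1, h_right=-1, diff=0 [OK], height=0
  node 7: h_left=0, h_right=-1, diff=1 [OK], height=1
  node 14: h_left=-1, h_right=-1, diff=0 [OK], height=0
  node 19: h_left=0, h_right=-1, diff=1 [OK], height=1
  node 10: h_left=1, h_right=1, diff=0 [OK], height=2
  node 26: h_left=-1, h_right=-1, diff=0 [OK], height=0
  node 27: h_left=0, h_right=-1, diff=1 [OK], height=1
  node 48: h_left=-1, h_right=-1, diff=0 [OK], height=0
  node 36: h_left=1, h_right=0, diff=1 [OK], height=2
  node 20: h_left=2, h_right=2, diff=0 [OK], height=3
All nodes satisfy the balance condition.
Result: Balanced


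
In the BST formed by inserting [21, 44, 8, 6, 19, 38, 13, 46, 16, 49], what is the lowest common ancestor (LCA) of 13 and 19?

Tree insertion order: [21, 44, 8, 6, 19, 38, 13, 46, 16, 49]
Tree (level-order array): [21, 8, 44, 6, 19, 38, 46, None, None, 13, None, None, None, None, 49, None, 16]
In a BST, the LCA of p=13, q=19 is the first node v on the
root-to-leaf path with p <= v <= q (go left if both < v, right if both > v).
Walk from root:
  at 21: both 13 and 19 < 21, go left
  at 8: both 13 and 19 > 8, go right
  at 19: 13 <= 19 <= 19, this is the LCA
LCA = 19


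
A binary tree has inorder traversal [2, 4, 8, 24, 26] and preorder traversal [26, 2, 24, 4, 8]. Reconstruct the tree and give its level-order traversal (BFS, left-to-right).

Inorder:  [2, 4, 8, 24, 26]
Preorder: [26, 2, 24, 4, 8]
Algorithm: preorder visits root first, so consume preorder in order;
for each root, split the current inorder slice at that value into
left-subtree inorder and right-subtree inorder, then recurse.
Recursive splits:
  root=26; inorder splits into left=[2, 4, 8, 24], right=[]
  root=2; inorder splits into left=[], right=[4, 8, 24]
  root=24; inorder splits into left=[4, 8], right=[]
  root=4; inorder splits into left=[], right=[8]
  root=8; inorder splits into left=[], right=[]
Reconstructed level-order: [26, 2, 24, 4, 8]


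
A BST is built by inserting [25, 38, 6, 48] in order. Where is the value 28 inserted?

Starting tree (level order): [25, 6, 38, None, None, None, 48]
Insertion path: 25 -> 38
Result: insert 28 as left child of 38
Final tree (level order): [25, 6, 38, None, None, 28, 48]


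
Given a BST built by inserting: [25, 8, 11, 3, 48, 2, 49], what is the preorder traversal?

Tree insertion order: [25, 8, 11, 3, 48, 2, 49]
Tree (level-order array): [25, 8, 48, 3, 11, None, 49, 2]
Preorder traversal: [25, 8, 3, 2, 11, 48, 49]


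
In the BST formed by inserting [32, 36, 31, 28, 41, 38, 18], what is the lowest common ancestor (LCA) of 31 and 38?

Tree insertion order: [32, 36, 31, 28, 41, 38, 18]
Tree (level-order array): [32, 31, 36, 28, None, None, 41, 18, None, 38]
In a BST, the LCA of p=31, q=38 is the first node v on the
root-to-leaf path with p <= v <= q (go left if both < v, right if both > v).
Walk from root:
  at 32: 31 <= 32 <= 38, this is the LCA
LCA = 32


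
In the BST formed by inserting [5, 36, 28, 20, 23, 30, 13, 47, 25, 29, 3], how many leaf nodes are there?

Tree built from: [5, 36, 28, 20, 23, 30, 13, 47, 25, 29, 3]
Tree (level-order array): [5, 3, 36, None, None, 28, 47, 20, 30, None, None, 13, 23, 29, None, None, None, None, 25]
Rule: A leaf has 0 children.
Per-node child counts:
  node 5: 2 child(ren)
  node 3: 0 child(ren)
  node 36: 2 child(ren)
  node 28: 2 child(ren)
  node 20: 2 child(ren)
  node 13: 0 child(ren)
  node 23: 1 child(ren)
  node 25: 0 child(ren)
  node 30: 1 child(ren)
  node 29: 0 child(ren)
  node 47: 0 child(ren)
Matching nodes: [3, 13, 25, 29, 47]
Count of leaf nodes: 5


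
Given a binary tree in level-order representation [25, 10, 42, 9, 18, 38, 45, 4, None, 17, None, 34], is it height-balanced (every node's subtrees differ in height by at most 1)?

Tree (level-order array): [25, 10, 42, 9, 18, 38, 45, 4, None, 17, None, 34]
Definition: a tree is height-balanced if, at every node, |h(left) - h(right)| <= 1 (empty subtree has height -1).
Bottom-up per-node check:
  node 4: h_left=-1, h_right=-1, diff=0 [OK], height=0
  node 9: h_left=0, h_right=-1, diff=1 [OK], height=1
  node 17: h_left=-1, h_right=-1, diff=0 [OK], height=0
  node 18: h_left=0, h_right=-1, diff=1 [OK], height=1
  node 10: h_left=1, h_right=1, diff=0 [OK], height=2
  node 34: h_left=-1, h_right=-1, diff=0 [OK], height=0
  node 38: h_left=0, h_right=-1, diff=1 [OK], height=1
  node 45: h_left=-1, h_right=-1, diff=0 [OK], height=0
  node 42: h_left=1, h_right=0, diff=1 [OK], height=2
  node 25: h_left=2, h_right=2, diff=0 [OK], height=3
All nodes satisfy the balance condition.
Result: Balanced


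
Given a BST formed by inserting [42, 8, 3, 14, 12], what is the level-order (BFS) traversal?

Tree insertion order: [42, 8, 3, 14, 12]
Tree (level-order array): [42, 8, None, 3, 14, None, None, 12]
BFS from the root, enqueuing left then right child of each popped node:
  queue [42] -> pop 42, enqueue [8], visited so far: [42]
  queue [8] -> pop 8, enqueue [3, 14], visited so far: [42, 8]
  queue [3, 14] -> pop 3, enqueue [none], visited so far: [42, 8, 3]
  queue [14] -> pop 14, enqueue [12], visited so far: [42, 8, 3, 14]
  queue [12] -> pop 12, enqueue [none], visited so far: [42, 8, 3, 14, 12]
Result: [42, 8, 3, 14, 12]


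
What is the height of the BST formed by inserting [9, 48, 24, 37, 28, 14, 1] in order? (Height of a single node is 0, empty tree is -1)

Insertion order: [9, 48, 24, 37, 28, 14, 1]
Tree (level-order array): [9, 1, 48, None, None, 24, None, 14, 37, None, None, 28]
Compute height bottom-up (empty subtree = -1):
  height(1) = 1 + max(-1, -1) = 0
  height(14) = 1 + max(-1, -1) = 0
  height(28) = 1 + max(-1, -1) = 0
  height(37) = 1 + max(0, -1) = 1
  height(24) = 1 + max(0, 1) = 2
  height(48) = 1 + max(2, -1) = 3
  height(9) = 1 + max(0, 3) = 4
Height = 4


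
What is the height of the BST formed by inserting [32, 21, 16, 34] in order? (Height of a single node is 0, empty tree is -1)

Insertion order: [32, 21, 16, 34]
Tree (level-order array): [32, 21, 34, 16]
Compute height bottom-up (empty subtree = -1):
  height(16) = 1 + max(-1, -1) = 0
  height(21) = 1 + max(0, -1) = 1
  height(34) = 1 + max(-1, -1) = 0
  height(32) = 1 + max(1, 0) = 2
Height = 2


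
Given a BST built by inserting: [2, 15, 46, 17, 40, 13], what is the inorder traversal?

Tree insertion order: [2, 15, 46, 17, 40, 13]
Tree (level-order array): [2, None, 15, 13, 46, None, None, 17, None, None, 40]
Inorder traversal: [2, 13, 15, 17, 40, 46]


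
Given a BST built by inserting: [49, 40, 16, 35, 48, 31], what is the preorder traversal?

Tree insertion order: [49, 40, 16, 35, 48, 31]
Tree (level-order array): [49, 40, None, 16, 48, None, 35, None, None, 31]
Preorder traversal: [49, 40, 16, 35, 31, 48]


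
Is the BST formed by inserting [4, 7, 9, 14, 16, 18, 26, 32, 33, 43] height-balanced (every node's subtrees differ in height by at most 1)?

Tree (level-order array): [4, None, 7, None, 9, None, 14, None, 16, None, 18, None, 26, None, 32, None, 33, None, 43]
Definition: a tree is height-balanced if, at every node, |h(left) - h(right)| <= 1 (empty subtree has height -1).
Bottom-up per-node check:
  node 43: h_left=-1, h_right=-1, diff=0 [OK], height=0
  node 33: h_left=-1, h_right=0, diff=1 [OK], height=1
  node 32: h_left=-1, h_right=1, diff=2 [FAIL (|-1-1|=2 > 1)], height=2
  node 26: h_left=-1, h_right=2, diff=3 [FAIL (|-1-2|=3 > 1)], height=3
  node 18: h_left=-1, h_right=3, diff=4 [FAIL (|-1-3|=4 > 1)], height=4
  node 16: h_left=-1, h_right=4, diff=5 [FAIL (|-1-4|=5 > 1)], height=5
  node 14: h_left=-1, h_right=5, diff=6 [FAIL (|-1-5|=6 > 1)], height=6
  node 9: h_left=-1, h_right=6, diff=7 [FAIL (|-1-6|=7 > 1)], height=7
  node 7: h_left=-1, h_right=7, diff=8 [FAIL (|-1-7|=8 > 1)], height=8
  node 4: h_left=-1, h_right=8, diff=9 [FAIL (|-1-8|=9 > 1)], height=9
Node 32 violates the condition: |-1 - 1| = 2 > 1.
Result: Not balanced


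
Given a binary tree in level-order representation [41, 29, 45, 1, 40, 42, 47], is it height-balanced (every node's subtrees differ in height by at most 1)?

Tree (level-order array): [41, 29, 45, 1, 40, 42, 47]
Definition: a tree is height-balanced if, at every node, |h(left) - h(right)| <= 1 (empty subtree has height -1).
Bottom-up per-node check:
  node 1: h_left=-1, h_right=-1, diff=0 [OK], height=0
  node 40: h_left=-1, h_right=-1, diff=0 [OK], height=0
  node 29: h_left=0, h_right=0, diff=0 [OK], height=1
  node 42: h_left=-1, h_right=-1, diff=0 [OK], height=0
  node 47: h_left=-1, h_right=-1, diff=0 [OK], height=0
  node 45: h_left=0, h_right=0, diff=0 [OK], height=1
  node 41: h_left=1, h_right=1, diff=0 [OK], height=2
All nodes satisfy the balance condition.
Result: Balanced


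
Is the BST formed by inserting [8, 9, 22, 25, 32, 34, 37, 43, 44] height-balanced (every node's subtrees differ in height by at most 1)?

Tree (level-order array): [8, None, 9, None, 22, None, 25, None, 32, None, 34, None, 37, None, 43, None, 44]
Definition: a tree is height-balanced if, at every node, |h(left) - h(right)| <= 1 (empty subtree has height -1).
Bottom-up per-node check:
  node 44: h_left=-1, h_right=-1, diff=0 [OK], height=0
  node 43: h_left=-1, h_right=0, diff=1 [OK], height=1
  node 37: h_left=-1, h_right=1, diff=2 [FAIL (|-1-1|=2 > 1)], height=2
  node 34: h_left=-1, h_right=2, diff=3 [FAIL (|-1-2|=3 > 1)], height=3
  node 32: h_left=-1, h_right=3, diff=4 [FAIL (|-1-3|=4 > 1)], height=4
  node 25: h_left=-1, h_right=4, diff=5 [FAIL (|-1-4|=5 > 1)], height=5
  node 22: h_left=-1, h_right=5, diff=6 [FAIL (|-1-5|=6 > 1)], height=6
  node 9: h_left=-1, h_right=6, diff=7 [FAIL (|-1-6|=7 > 1)], height=7
  node 8: h_left=-1, h_right=7, diff=8 [FAIL (|-1-7|=8 > 1)], height=8
Node 37 violates the condition: |-1 - 1| = 2 > 1.
Result: Not balanced


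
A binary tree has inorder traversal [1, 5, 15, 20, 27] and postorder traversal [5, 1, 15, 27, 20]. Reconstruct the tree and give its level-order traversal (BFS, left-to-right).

Inorder:   [1, 5, 15, 20, 27]
Postorder: [5, 1, 15, 27, 20]
Algorithm: postorder visits root last, so walk postorder right-to-left;
each value is the root of the current inorder slice — split it at that
value, recurse on the right subtree first, then the left.
Recursive splits:
  root=20; inorder splits into left=[1, 5, 15], right=[27]
  root=27; inorder splits into left=[], right=[]
  root=15; inorder splits into left=[1, 5], right=[]
  root=1; inorder splits into left=[], right=[5]
  root=5; inorder splits into left=[], right=[]
Reconstructed level-order: [20, 15, 27, 1, 5]


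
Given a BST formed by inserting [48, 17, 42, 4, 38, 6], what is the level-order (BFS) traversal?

Tree insertion order: [48, 17, 42, 4, 38, 6]
Tree (level-order array): [48, 17, None, 4, 42, None, 6, 38]
BFS from the root, enqueuing left then right child of each popped node:
  queue [48] -> pop 48, enqueue [17], visited so far: [48]
  queue [17] -> pop 17, enqueue [4, 42], visited so far: [48, 17]
  queue [4, 42] -> pop 4, enqueue [6], visited so far: [48, 17, 4]
  queue [42, 6] -> pop 42, enqueue [38], visited so far: [48, 17, 4, 42]
  queue [6, 38] -> pop 6, enqueue [none], visited so far: [48, 17, 4, 42, 6]
  queue [38] -> pop 38, enqueue [none], visited so far: [48, 17, 4, 42, 6, 38]
Result: [48, 17, 4, 42, 6, 38]


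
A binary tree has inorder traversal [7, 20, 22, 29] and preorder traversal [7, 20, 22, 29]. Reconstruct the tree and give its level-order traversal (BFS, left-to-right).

Inorder:  [7, 20, 22, 29]
Preorder: [7, 20, 22, 29]
Algorithm: preorder visits root first, so consume preorder in order;
for each root, split the current inorder slice at that value into
left-subtree inorder and right-subtree inorder, then recurse.
Recursive splits:
  root=7; inorder splits into left=[], right=[20, 22, 29]
  root=20; inorder splits into left=[], right=[22, 29]
  root=22; inorder splits into left=[], right=[29]
  root=29; inorder splits into left=[], right=[]
Reconstructed level-order: [7, 20, 22, 29]


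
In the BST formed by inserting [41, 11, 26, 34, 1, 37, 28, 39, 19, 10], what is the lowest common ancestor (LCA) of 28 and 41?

Tree insertion order: [41, 11, 26, 34, 1, 37, 28, 39, 19, 10]
Tree (level-order array): [41, 11, None, 1, 26, None, 10, 19, 34, None, None, None, None, 28, 37, None, None, None, 39]
In a BST, the LCA of p=28, q=41 is the first node v on the
root-to-leaf path with p <= v <= q (go left if both < v, right if both > v).
Walk from root:
  at 41: 28 <= 41 <= 41, this is the LCA
LCA = 41


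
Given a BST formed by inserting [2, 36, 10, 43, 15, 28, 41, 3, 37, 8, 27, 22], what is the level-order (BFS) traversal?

Tree insertion order: [2, 36, 10, 43, 15, 28, 41, 3, 37, 8, 27, 22]
Tree (level-order array): [2, None, 36, 10, 43, 3, 15, 41, None, None, 8, None, 28, 37, None, None, None, 27, None, None, None, 22]
BFS from the root, enqueuing left then right child of each popped node:
  queue [2] -> pop 2, enqueue [36], visited so far: [2]
  queue [36] -> pop 36, enqueue [10, 43], visited so far: [2, 36]
  queue [10, 43] -> pop 10, enqueue [3, 15], visited so far: [2, 36, 10]
  queue [43, 3, 15] -> pop 43, enqueue [41], visited so far: [2, 36, 10, 43]
  queue [3, 15, 41] -> pop 3, enqueue [8], visited so far: [2, 36, 10, 43, 3]
  queue [15, 41, 8] -> pop 15, enqueue [28], visited so far: [2, 36, 10, 43, 3, 15]
  queue [41, 8, 28] -> pop 41, enqueue [37], visited so far: [2, 36, 10, 43, 3, 15, 41]
  queue [8, 28, 37] -> pop 8, enqueue [none], visited so far: [2, 36, 10, 43, 3, 15, 41, 8]
  queue [28, 37] -> pop 28, enqueue [27], visited so far: [2, 36, 10, 43, 3, 15, 41, 8, 28]
  queue [37, 27] -> pop 37, enqueue [none], visited so far: [2, 36, 10, 43, 3, 15, 41, 8, 28, 37]
  queue [27] -> pop 27, enqueue [22], visited so far: [2, 36, 10, 43, 3, 15, 41, 8, 28, 37, 27]
  queue [22] -> pop 22, enqueue [none], visited so far: [2, 36, 10, 43, 3, 15, 41, 8, 28, 37, 27, 22]
Result: [2, 36, 10, 43, 3, 15, 41, 8, 28, 37, 27, 22]


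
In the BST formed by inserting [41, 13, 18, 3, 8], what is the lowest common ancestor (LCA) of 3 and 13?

Tree insertion order: [41, 13, 18, 3, 8]
Tree (level-order array): [41, 13, None, 3, 18, None, 8]
In a BST, the LCA of p=3, q=13 is the first node v on the
root-to-leaf path with p <= v <= q (go left if both < v, right if both > v).
Walk from root:
  at 41: both 3 and 13 < 41, go left
  at 13: 3 <= 13 <= 13, this is the LCA
LCA = 13


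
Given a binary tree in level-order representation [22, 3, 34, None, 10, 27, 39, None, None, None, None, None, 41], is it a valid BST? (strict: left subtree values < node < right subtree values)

Level-order array: [22, 3, 34, None, 10, 27, 39, None, None, None, None, None, 41]
Validate using subtree bounds (lo, hi): at each node, require lo < value < hi,
then recurse left with hi=value and right with lo=value.
Preorder trace (stopping at first violation):
  at node 22 with bounds (-inf, +inf): OK
  at node 3 with bounds (-inf, 22): OK
  at node 10 with bounds (3, 22): OK
  at node 34 with bounds (22, +inf): OK
  at node 27 with bounds (22, 34): OK
  at node 39 with bounds (34, +inf): OK
  at node 41 with bounds (39, +inf): OK
No violation found at any node.
Result: Valid BST


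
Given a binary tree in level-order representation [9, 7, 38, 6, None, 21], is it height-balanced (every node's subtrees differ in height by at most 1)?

Tree (level-order array): [9, 7, 38, 6, None, 21]
Definition: a tree is height-balanced if, at every node, |h(left) - h(right)| <= 1 (empty subtree has height -1).
Bottom-up per-node check:
  node 6: h_left=-1, h_right=-1, diff=0 [OK], height=0
  node 7: h_left=0, h_right=-1, diff=1 [OK], height=1
  node 21: h_left=-1, h_right=-1, diff=0 [OK], height=0
  node 38: h_left=0, h_right=-1, diff=1 [OK], height=1
  node 9: h_left=1, h_right=1, diff=0 [OK], height=2
All nodes satisfy the balance condition.
Result: Balanced


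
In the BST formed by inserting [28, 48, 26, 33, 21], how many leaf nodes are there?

Tree built from: [28, 48, 26, 33, 21]
Tree (level-order array): [28, 26, 48, 21, None, 33]
Rule: A leaf has 0 children.
Per-node child counts:
  node 28: 2 child(ren)
  node 26: 1 child(ren)
  node 21: 0 child(ren)
  node 48: 1 child(ren)
  node 33: 0 child(ren)
Matching nodes: [21, 33]
Count of leaf nodes: 2


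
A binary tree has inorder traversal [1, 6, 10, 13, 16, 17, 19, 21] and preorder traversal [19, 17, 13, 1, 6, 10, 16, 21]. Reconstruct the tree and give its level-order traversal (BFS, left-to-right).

Inorder:  [1, 6, 10, 13, 16, 17, 19, 21]
Preorder: [19, 17, 13, 1, 6, 10, 16, 21]
Algorithm: preorder visits root first, so consume preorder in order;
for each root, split the current inorder slice at that value into
left-subtree inorder and right-subtree inorder, then recurse.
Recursive splits:
  root=19; inorder splits into left=[1, 6, 10, 13, 16, 17], right=[21]
  root=17; inorder splits into left=[1, 6, 10, 13, 16], right=[]
  root=13; inorder splits into left=[1, 6, 10], right=[16]
  root=1; inorder splits into left=[], right=[6, 10]
  root=6; inorder splits into left=[], right=[10]
  root=10; inorder splits into left=[], right=[]
  root=16; inorder splits into left=[], right=[]
  root=21; inorder splits into left=[], right=[]
Reconstructed level-order: [19, 17, 21, 13, 1, 16, 6, 10]


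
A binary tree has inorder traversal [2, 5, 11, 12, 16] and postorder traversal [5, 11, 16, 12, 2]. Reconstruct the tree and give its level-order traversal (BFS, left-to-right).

Inorder:   [2, 5, 11, 12, 16]
Postorder: [5, 11, 16, 12, 2]
Algorithm: postorder visits root last, so walk postorder right-to-left;
each value is the root of the current inorder slice — split it at that
value, recurse on the right subtree first, then the left.
Recursive splits:
  root=2; inorder splits into left=[], right=[5, 11, 12, 16]
  root=12; inorder splits into left=[5, 11], right=[16]
  root=16; inorder splits into left=[], right=[]
  root=11; inorder splits into left=[5], right=[]
  root=5; inorder splits into left=[], right=[]
Reconstructed level-order: [2, 12, 11, 16, 5]


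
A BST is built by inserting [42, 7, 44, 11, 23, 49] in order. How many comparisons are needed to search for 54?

Search path for 54: 42 -> 44 -> 49
Found: False
Comparisons: 3


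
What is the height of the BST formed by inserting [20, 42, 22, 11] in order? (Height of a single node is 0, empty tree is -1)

Insertion order: [20, 42, 22, 11]
Tree (level-order array): [20, 11, 42, None, None, 22]
Compute height bottom-up (empty subtree = -1):
  height(11) = 1 + max(-1, -1) = 0
  height(22) = 1 + max(-1, -1) = 0
  height(42) = 1 + max(0, -1) = 1
  height(20) = 1 + max(0, 1) = 2
Height = 2


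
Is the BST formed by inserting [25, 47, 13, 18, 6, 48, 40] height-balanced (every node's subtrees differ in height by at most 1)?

Tree (level-order array): [25, 13, 47, 6, 18, 40, 48]
Definition: a tree is height-balanced if, at every node, |h(left) - h(right)| <= 1 (empty subtree has height -1).
Bottom-up per-node check:
  node 6: h_left=-1, h_right=-1, diff=0 [OK], height=0
  node 18: h_left=-1, h_right=-1, diff=0 [OK], height=0
  node 13: h_left=0, h_right=0, diff=0 [OK], height=1
  node 40: h_left=-1, h_right=-1, diff=0 [OK], height=0
  node 48: h_left=-1, h_right=-1, diff=0 [OK], height=0
  node 47: h_left=0, h_right=0, diff=0 [OK], height=1
  node 25: h_left=1, h_right=1, diff=0 [OK], height=2
All nodes satisfy the balance condition.
Result: Balanced


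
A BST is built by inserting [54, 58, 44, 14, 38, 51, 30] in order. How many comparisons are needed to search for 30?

Search path for 30: 54 -> 44 -> 14 -> 38 -> 30
Found: True
Comparisons: 5


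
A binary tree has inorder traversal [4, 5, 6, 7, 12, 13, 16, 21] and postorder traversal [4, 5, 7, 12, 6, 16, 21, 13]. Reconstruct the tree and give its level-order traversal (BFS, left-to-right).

Inorder:   [4, 5, 6, 7, 12, 13, 16, 21]
Postorder: [4, 5, 7, 12, 6, 16, 21, 13]
Algorithm: postorder visits root last, so walk postorder right-to-left;
each value is the root of the current inorder slice — split it at that
value, recurse on the right subtree first, then the left.
Recursive splits:
  root=13; inorder splits into left=[4, 5, 6, 7, 12], right=[16, 21]
  root=21; inorder splits into left=[16], right=[]
  root=16; inorder splits into left=[], right=[]
  root=6; inorder splits into left=[4, 5], right=[7, 12]
  root=12; inorder splits into left=[7], right=[]
  root=7; inorder splits into left=[], right=[]
  root=5; inorder splits into left=[4], right=[]
  root=4; inorder splits into left=[], right=[]
Reconstructed level-order: [13, 6, 21, 5, 12, 16, 4, 7]


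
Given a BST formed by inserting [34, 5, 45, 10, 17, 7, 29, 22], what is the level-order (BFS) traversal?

Tree insertion order: [34, 5, 45, 10, 17, 7, 29, 22]
Tree (level-order array): [34, 5, 45, None, 10, None, None, 7, 17, None, None, None, 29, 22]
BFS from the root, enqueuing left then right child of each popped node:
  queue [34] -> pop 34, enqueue [5, 45], visited so far: [34]
  queue [5, 45] -> pop 5, enqueue [10], visited so far: [34, 5]
  queue [45, 10] -> pop 45, enqueue [none], visited so far: [34, 5, 45]
  queue [10] -> pop 10, enqueue [7, 17], visited so far: [34, 5, 45, 10]
  queue [7, 17] -> pop 7, enqueue [none], visited so far: [34, 5, 45, 10, 7]
  queue [17] -> pop 17, enqueue [29], visited so far: [34, 5, 45, 10, 7, 17]
  queue [29] -> pop 29, enqueue [22], visited so far: [34, 5, 45, 10, 7, 17, 29]
  queue [22] -> pop 22, enqueue [none], visited so far: [34, 5, 45, 10, 7, 17, 29, 22]
Result: [34, 5, 45, 10, 7, 17, 29, 22]


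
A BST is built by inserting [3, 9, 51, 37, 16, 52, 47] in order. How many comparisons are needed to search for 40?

Search path for 40: 3 -> 9 -> 51 -> 37 -> 47
Found: False
Comparisons: 5


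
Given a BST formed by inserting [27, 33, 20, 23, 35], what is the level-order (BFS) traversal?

Tree insertion order: [27, 33, 20, 23, 35]
Tree (level-order array): [27, 20, 33, None, 23, None, 35]
BFS from the root, enqueuing left then right child of each popped node:
  queue [27] -> pop 27, enqueue [20, 33], visited so far: [27]
  queue [20, 33] -> pop 20, enqueue [23], visited so far: [27, 20]
  queue [33, 23] -> pop 33, enqueue [35], visited so far: [27, 20, 33]
  queue [23, 35] -> pop 23, enqueue [none], visited so far: [27, 20, 33, 23]
  queue [35] -> pop 35, enqueue [none], visited so far: [27, 20, 33, 23, 35]
Result: [27, 20, 33, 23, 35]


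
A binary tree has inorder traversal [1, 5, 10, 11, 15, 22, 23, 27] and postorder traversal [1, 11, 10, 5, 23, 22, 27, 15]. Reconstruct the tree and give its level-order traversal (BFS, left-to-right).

Inorder:   [1, 5, 10, 11, 15, 22, 23, 27]
Postorder: [1, 11, 10, 5, 23, 22, 27, 15]
Algorithm: postorder visits root last, so walk postorder right-to-left;
each value is the root of the current inorder slice — split it at that
value, recurse on the right subtree first, then the left.
Recursive splits:
  root=15; inorder splits into left=[1, 5, 10, 11], right=[22, 23, 27]
  root=27; inorder splits into left=[22, 23], right=[]
  root=22; inorder splits into left=[], right=[23]
  root=23; inorder splits into left=[], right=[]
  root=5; inorder splits into left=[1], right=[10, 11]
  root=10; inorder splits into left=[], right=[11]
  root=11; inorder splits into left=[], right=[]
  root=1; inorder splits into left=[], right=[]
Reconstructed level-order: [15, 5, 27, 1, 10, 22, 11, 23]


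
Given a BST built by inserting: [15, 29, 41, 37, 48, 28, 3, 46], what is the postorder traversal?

Tree insertion order: [15, 29, 41, 37, 48, 28, 3, 46]
Tree (level-order array): [15, 3, 29, None, None, 28, 41, None, None, 37, 48, None, None, 46]
Postorder traversal: [3, 28, 37, 46, 48, 41, 29, 15]


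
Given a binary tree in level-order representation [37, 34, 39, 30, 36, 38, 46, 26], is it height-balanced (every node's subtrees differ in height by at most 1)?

Tree (level-order array): [37, 34, 39, 30, 36, 38, 46, 26]
Definition: a tree is height-balanced if, at every node, |h(left) - h(right)| <= 1 (empty subtree has height -1).
Bottom-up per-node check:
  node 26: h_left=-1, h_right=-1, diff=0 [OK], height=0
  node 30: h_left=0, h_right=-1, diff=1 [OK], height=1
  node 36: h_left=-1, h_right=-1, diff=0 [OK], height=0
  node 34: h_left=1, h_right=0, diff=1 [OK], height=2
  node 38: h_left=-1, h_right=-1, diff=0 [OK], height=0
  node 46: h_left=-1, h_right=-1, diff=0 [OK], height=0
  node 39: h_left=0, h_right=0, diff=0 [OK], height=1
  node 37: h_left=2, h_right=1, diff=1 [OK], height=3
All nodes satisfy the balance condition.
Result: Balanced


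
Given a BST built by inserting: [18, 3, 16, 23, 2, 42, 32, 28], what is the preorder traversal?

Tree insertion order: [18, 3, 16, 23, 2, 42, 32, 28]
Tree (level-order array): [18, 3, 23, 2, 16, None, 42, None, None, None, None, 32, None, 28]
Preorder traversal: [18, 3, 2, 16, 23, 42, 32, 28]


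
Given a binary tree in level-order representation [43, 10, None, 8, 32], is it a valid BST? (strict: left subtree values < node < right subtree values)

Level-order array: [43, 10, None, 8, 32]
Validate using subtree bounds (lo, hi): at each node, require lo < value < hi,
then recurse left with hi=value and right with lo=value.
Preorder trace (stopping at first violation):
  at node 43 with bounds (-inf, +inf): OK
  at node 10 with bounds (-inf, 43): OK
  at node 8 with bounds (-inf, 10): OK
  at node 32 with bounds (10, 43): OK
No violation found at any node.
Result: Valid BST


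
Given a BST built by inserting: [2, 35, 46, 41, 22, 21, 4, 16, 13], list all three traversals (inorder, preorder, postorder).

Tree insertion order: [2, 35, 46, 41, 22, 21, 4, 16, 13]
Tree (level-order array): [2, None, 35, 22, 46, 21, None, 41, None, 4, None, None, None, None, 16, 13]
Inorder (L, root, R): [2, 4, 13, 16, 21, 22, 35, 41, 46]
Preorder (root, L, R): [2, 35, 22, 21, 4, 16, 13, 46, 41]
Postorder (L, R, root): [13, 16, 4, 21, 22, 41, 46, 35, 2]


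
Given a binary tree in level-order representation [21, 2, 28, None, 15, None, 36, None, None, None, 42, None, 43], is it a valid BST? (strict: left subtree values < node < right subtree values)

Level-order array: [21, 2, 28, None, 15, None, 36, None, None, None, 42, None, 43]
Validate using subtree bounds (lo, hi): at each node, require lo < value < hi,
then recurse left with hi=value and right with lo=value.
Preorder trace (stopping at first violation):
  at node 21 with bounds (-inf, +inf): OK
  at node 2 with bounds (-inf, 21): OK
  at node 15 with bounds (2, 21): OK
  at node 28 with bounds (21, +inf): OK
  at node 36 with bounds (28, +inf): OK
  at node 42 with bounds (36, +inf): OK
  at node 43 with bounds (42, +inf): OK
No violation found at any node.
Result: Valid BST


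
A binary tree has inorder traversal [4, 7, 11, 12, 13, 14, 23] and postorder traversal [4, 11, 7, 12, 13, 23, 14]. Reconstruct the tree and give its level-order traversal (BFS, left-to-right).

Inorder:   [4, 7, 11, 12, 13, 14, 23]
Postorder: [4, 11, 7, 12, 13, 23, 14]
Algorithm: postorder visits root last, so walk postorder right-to-left;
each value is the root of the current inorder slice — split it at that
value, recurse on the right subtree first, then the left.
Recursive splits:
  root=14; inorder splits into left=[4, 7, 11, 12, 13], right=[23]
  root=23; inorder splits into left=[], right=[]
  root=13; inorder splits into left=[4, 7, 11, 12], right=[]
  root=12; inorder splits into left=[4, 7, 11], right=[]
  root=7; inorder splits into left=[4], right=[11]
  root=11; inorder splits into left=[], right=[]
  root=4; inorder splits into left=[], right=[]
Reconstructed level-order: [14, 13, 23, 12, 7, 4, 11]


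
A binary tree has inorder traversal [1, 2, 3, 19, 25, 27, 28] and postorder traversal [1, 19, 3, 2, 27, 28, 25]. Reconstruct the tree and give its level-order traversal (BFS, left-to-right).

Inorder:   [1, 2, 3, 19, 25, 27, 28]
Postorder: [1, 19, 3, 2, 27, 28, 25]
Algorithm: postorder visits root last, so walk postorder right-to-left;
each value is the root of the current inorder slice — split it at that
value, recurse on the right subtree first, then the left.
Recursive splits:
  root=25; inorder splits into left=[1, 2, 3, 19], right=[27, 28]
  root=28; inorder splits into left=[27], right=[]
  root=27; inorder splits into left=[], right=[]
  root=2; inorder splits into left=[1], right=[3, 19]
  root=3; inorder splits into left=[], right=[19]
  root=19; inorder splits into left=[], right=[]
  root=1; inorder splits into left=[], right=[]
Reconstructed level-order: [25, 2, 28, 1, 3, 27, 19]


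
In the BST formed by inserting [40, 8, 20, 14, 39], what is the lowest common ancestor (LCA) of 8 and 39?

Tree insertion order: [40, 8, 20, 14, 39]
Tree (level-order array): [40, 8, None, None, 20, 14, 39]
In a BST, the LCA of p=8, q=39 is the first node v on the
root-to-leaf path with p <= v <= q (go left if both < v, right if both > v).
Walk from root:
  at 40: both 8 and 39 < 40, go left
  at 8: 8 <= 8 <= 39, this is the LCA
LCA = 8


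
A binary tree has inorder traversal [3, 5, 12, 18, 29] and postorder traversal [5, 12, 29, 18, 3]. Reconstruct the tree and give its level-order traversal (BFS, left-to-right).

Inorder:   [3, 5, 12, 18, 29]
Postorder: [5, 12, 29, 18, 3]
Algorithm: postorder visits root last, so walk postorder right-to-left;
each value is the root of the current inorder slice — split it at that
value, recurse on the right subtree first, then the left.
Recursive splits:
  root=3; inorder splits into left=[], right=[5, 12, 18, 29]
  root=18; inorder splits into left=[5, 12], right=[29]
  root=29; inorder splits into left=[], right=[]
  root=12; inorder splits into left=[5], right=[]
  root=5; inorder splits into left=[], right=[]
Reconstructed level-order: [3, 18, 12, 29, 5]


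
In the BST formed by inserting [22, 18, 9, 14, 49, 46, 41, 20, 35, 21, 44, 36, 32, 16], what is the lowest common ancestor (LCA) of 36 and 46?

Tree insertion order: [22, 18, 9, 14, 49, 46, 41, 20, 35, 21, 44, 36, 32, 16]
Tree (level-order array): [22, 18, 49, 9, 20, 46, None, None, 14, None, 21, 41, None, None, 16, None, None, 35, 44, None, None, 32, 36]
In a BST, the LCA of p=36, q=46 is the first node v on the
root-to-leaf path with p <= v <= q (go left if both < v, right if both > v).
Walk from root:
  at 22: both 36 and 46 > 22, go right
  at 49: both 36 and 46 < 49, go left
  at 46: 36 <= 46 <= 46, this is the LCA
LCA = 46


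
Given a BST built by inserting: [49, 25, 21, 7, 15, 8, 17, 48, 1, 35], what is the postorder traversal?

Tree insertion order: [49, 25, 21, 7, 15, 8, 17, 48, 1, 35]
Tree (level-order array): [49, 25, None, 21, 48, 7, None, 35, None, 1, 15, None, None, None, None, 8, 17]
Postorder traversal: [1, 8, 17, 15, 7, 21, 35, 48, 25, 49]


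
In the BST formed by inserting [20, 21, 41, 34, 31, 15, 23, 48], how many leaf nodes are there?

Tree built from: [20, 21, 41, 34, 31, 15, 23, 48]
Tree (level-order array): [20, 15, 21, None, None, None, 41, 34, 48, 31, None, None, None, 23]
Rule: A leaf has 0 children.
Per-node child counts:
  node 20: 2 child(ren)
  node 15: 0 child(ren)
  node 21: 1 child(ren)
  node 41: 2 child(ren)
  node 34: 1 child(ren)
  node 31: 1 child(ren)
  node 23: 0 child(ren)
  node 48: 0 child(ren)
Matching nodes: [15, 23, 48]
Count of leaf nodes: 3


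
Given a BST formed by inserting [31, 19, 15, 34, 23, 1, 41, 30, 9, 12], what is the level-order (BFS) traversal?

Tree insertion order: [31, 19, 15, 34, 23, 1, 41, 30, 9, 12]
Tree (level-order array): [31, 19, 34, 15, 23, None, 41, 1, None, None, 30, None, None, None, 9, None, None, None, 12]
BFS from the root, enqueuing left then right child of each popped node:
  queue [31] -> pop 31, enqueue [19, 34], visited so far: [31]
  queue [19, 34] -> pop 19, enqueue [15, 23], visited so far: [31, 19]
  queue [34, 15, 23] -> pop 34, enqueue [41], visited so far: [31, 19, 34]
  queue [15, 23, 41] -> pop 15, enqueue [1], visited so far: [31, 19, 34, 15]
  queue [23, 41, 1] -> pop 23, enqueue [30], visited so far: [31, 19, 34, 15, 23]
  queue [41, 1, 30] -> pop 41, enqueue [none], visited so far: [31, 19, 34, 15, 23, 41]
  queue [1, 30] -> pop 1, enqueue [9], visited so far: [31, 19, 34, 15, 23, 41, 1]
  queue [30, 9] -> pop 30, enqueue [none], visited so far: [31, 19, 34, 15, 23, 41, 1, 30]
  queue [9] -> pop 9, enqueue [12], visited so far: [31, 19, 34, 15, 23, 41, 1, 30, 9]
  queue [12] -> pop 12, enqueue [none], visited so far: [31, 19, 34, 15, 23, 41, 1, 30, 9, 12]
Result: [31, 19, 34, 15, 23, 41, 1, 30, 9, 12]


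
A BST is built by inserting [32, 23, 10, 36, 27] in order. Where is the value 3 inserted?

Starting tree (level order): [32, 23, 36, 10, 27]
Insertion path: 32 -> 23 -> 10
Result: insert 3 as left child of 10
Final tree (level order): [32, 23, 36, 10, 27, None, None, 3]


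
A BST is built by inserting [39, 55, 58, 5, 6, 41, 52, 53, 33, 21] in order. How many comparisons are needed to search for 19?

Search path for 19: 39 -> 5 -> 6 -> 33 -> 21
Found: False
Comparisons: 5


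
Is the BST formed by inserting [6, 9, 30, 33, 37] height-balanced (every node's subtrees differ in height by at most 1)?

Tree (level-order array): [6, None, 9, None, 30, None, 33, None, 37]
Definition: a tree is height-balanced if, at every node, |h(left) - h(right)| <= 1 (empty subtree has height -1).
Bottom-up per-node check:
  node 37: h_left=-1, h_right=-1, diff=0 [OK], height=0
  node 33: h_left=-1, h_right=0, diff=1 [OK], height=1
  node 30: h_left=-1, h_right=1, diff=2 [FAIL (|-1-1|=2 > 1)], height=2
  node 9: h_left=-1, h_right=2, diff=3 [FAIL (|-1-2|=3 > 1)], height=3
  node 6: h_left=-1, h_right=3, diff=4 [FAIL (|-1-3|=4 > 1)], height=4
Node 30 violates the condition: |-1 - 1| = 2 > 1.
Result: Not balanced
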